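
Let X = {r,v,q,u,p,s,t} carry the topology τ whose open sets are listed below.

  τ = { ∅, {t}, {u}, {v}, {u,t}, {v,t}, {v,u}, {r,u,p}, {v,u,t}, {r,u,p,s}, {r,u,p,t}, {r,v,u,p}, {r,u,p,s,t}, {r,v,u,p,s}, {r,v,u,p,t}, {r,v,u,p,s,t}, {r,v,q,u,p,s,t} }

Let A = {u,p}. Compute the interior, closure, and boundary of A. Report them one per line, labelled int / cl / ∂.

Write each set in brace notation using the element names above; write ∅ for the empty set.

interior: largest open inside A is {u} (from ∅, {u})
cl via duality: int({r,v,q,s,t}) = {v,t}, so X∖{v,t} = {r,q,u,p,s}
cl∖int = {r,q,p,s}

int(A) = {u}
cl(A)  = {r,q,u,p,s}
∂A     = {r,q,p,s}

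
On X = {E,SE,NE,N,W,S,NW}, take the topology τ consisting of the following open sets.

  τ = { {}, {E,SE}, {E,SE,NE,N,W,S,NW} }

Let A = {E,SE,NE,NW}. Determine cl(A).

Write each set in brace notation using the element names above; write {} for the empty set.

{E,SE,NE,N,W,S,NW}

X∖A={N,W,S}, int(X∖A)={}, hence cl(A)={E,SE,NE,N,W,S,NW}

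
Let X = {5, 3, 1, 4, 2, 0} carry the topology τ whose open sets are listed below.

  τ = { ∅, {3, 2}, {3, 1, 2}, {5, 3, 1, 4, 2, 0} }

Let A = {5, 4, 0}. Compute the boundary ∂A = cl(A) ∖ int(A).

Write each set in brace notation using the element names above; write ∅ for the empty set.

opens ⊆ A: ∅; union → int = ∅
complement {3, 1, 2}; its interior {3, 1, 2}; cl(A) = X∖{3, 1, 2} = {5, 4, 0}
boundary = {5, 4, 0} ∖ ∅ = {5, 4, 0}

{5, 4, 0}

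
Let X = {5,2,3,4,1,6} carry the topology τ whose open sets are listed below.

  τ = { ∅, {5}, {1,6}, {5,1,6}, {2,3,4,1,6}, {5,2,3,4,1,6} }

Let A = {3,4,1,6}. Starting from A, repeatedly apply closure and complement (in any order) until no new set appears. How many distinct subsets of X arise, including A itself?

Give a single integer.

6

complement {5,2}; its interior {5}; cl(A) = X∖{5} = {2,3,4,1,6}
With k = closure, c = complement:
  1. A     = {3,4,1,6}
  2. kA    = {2,3,4,1,6}
  3. cA    = {5,2}
  4. ckA   = {5}
  5. kcA   = {5,2,3,4}
  6. ckcA  = {1,6}
k, c of each give nothing new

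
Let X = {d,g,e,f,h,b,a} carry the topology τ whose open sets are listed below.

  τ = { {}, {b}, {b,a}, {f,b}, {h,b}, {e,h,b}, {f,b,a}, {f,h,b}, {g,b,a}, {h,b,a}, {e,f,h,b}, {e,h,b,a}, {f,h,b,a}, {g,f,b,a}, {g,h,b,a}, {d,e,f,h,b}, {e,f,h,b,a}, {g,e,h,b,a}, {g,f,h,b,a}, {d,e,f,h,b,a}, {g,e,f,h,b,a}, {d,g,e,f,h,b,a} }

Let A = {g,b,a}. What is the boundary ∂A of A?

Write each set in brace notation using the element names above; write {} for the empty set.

opens ⊆ A: {}, {b}, {b,a}, {g,b,a}; union → int = {g,b,a}
complement {d,e,f,h}; its interior {}; cl(A) = X∖{} = {d,g,e,f,h,b,a}
boundary = {d,g,e,f,h,b,a} ∖ {g,b,a} = {d,e,f,h}

{d,e,f,h}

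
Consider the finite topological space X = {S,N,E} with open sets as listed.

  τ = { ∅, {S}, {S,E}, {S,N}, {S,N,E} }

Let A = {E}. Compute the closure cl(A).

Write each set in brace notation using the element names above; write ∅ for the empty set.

{E}

X∖A={S,N}, int(X∖A)={S,N}, hence cl(A)={E}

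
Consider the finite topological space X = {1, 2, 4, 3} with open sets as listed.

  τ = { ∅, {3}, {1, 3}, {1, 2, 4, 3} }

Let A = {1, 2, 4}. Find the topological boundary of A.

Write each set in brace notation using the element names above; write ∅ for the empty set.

open subsets of A: ∅; so int(A) = ∅
closure: X∖int(X∖A) = X∖{3} = {1, 2, 4}
∂A = {1, 2, 4} minus ∅ = {1, 2, 4}

{1, 2, 4}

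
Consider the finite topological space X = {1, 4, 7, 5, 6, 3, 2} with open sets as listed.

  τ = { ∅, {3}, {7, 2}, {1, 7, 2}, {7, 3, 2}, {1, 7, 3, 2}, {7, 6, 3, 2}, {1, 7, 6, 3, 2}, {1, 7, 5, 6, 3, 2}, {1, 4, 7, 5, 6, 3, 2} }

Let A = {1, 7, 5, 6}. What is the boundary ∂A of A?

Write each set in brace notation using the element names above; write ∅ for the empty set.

open subsets of A: ∅; so int(A) = ∅
closure: X∖int(X∖A) = X∖{3} = {1, 4, 7, 5, 6, 2}
∂A = {1, 4, 7, 5, 6, 2} minus ∅ = {1, 4, 7, 5, 6, 2}

{1, 4, 7, 5, 6, 2}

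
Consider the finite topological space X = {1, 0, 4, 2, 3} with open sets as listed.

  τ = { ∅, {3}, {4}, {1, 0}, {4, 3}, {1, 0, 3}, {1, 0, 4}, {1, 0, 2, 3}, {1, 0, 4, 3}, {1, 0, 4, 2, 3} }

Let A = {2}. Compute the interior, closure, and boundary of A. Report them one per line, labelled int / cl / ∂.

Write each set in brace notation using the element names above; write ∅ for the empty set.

int(A) = ∅
cl(A)  = {2}
∂A     = {2}

interior: largest open inside A is ∅ (from ∅)
cl via duality: int({1, 0, 4, 3}) = {1, 0, 4, 3}, so X∖{1, 0, 4, 3} = {2}
cl∖int = {2}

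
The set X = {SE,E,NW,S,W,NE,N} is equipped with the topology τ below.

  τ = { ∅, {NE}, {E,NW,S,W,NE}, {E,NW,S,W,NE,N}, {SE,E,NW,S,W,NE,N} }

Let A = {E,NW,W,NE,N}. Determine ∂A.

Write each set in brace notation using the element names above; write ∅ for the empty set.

{SE,E,NW,S,W,N}

U open, U⊆A: ∅, {NE}. int(A) = ⋃ = {NE}
X∖A={SE,S}, int(X∖A)=∅, hence cl(A)={SE,E,NW,S,W,NE,N}
∂A: remove int from cl → {SE,E,NW,S,W,N}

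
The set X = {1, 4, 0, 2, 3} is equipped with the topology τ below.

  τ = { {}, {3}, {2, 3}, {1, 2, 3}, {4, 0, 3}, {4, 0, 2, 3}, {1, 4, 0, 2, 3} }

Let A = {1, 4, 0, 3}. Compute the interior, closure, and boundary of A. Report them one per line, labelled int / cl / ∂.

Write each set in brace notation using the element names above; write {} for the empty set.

interior: largest open inside A is {4, 0, 3} (from {}, {3}, {4, 0, 3})
cl via duality: int({2}) = {}, so X∖{} = {1, 4, 0, 2, 3}
cl∖int = {1, 2}

int(A) = {4, 0, 3}
cl(A)  = {1, 4, 0, 2, 3}
∂A     = {1, 2}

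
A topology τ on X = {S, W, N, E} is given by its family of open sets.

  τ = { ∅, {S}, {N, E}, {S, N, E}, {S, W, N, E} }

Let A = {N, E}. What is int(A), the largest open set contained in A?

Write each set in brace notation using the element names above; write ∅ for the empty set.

{N, E}

interior: largest open inside A is {N, E} (from ∅, {N, E})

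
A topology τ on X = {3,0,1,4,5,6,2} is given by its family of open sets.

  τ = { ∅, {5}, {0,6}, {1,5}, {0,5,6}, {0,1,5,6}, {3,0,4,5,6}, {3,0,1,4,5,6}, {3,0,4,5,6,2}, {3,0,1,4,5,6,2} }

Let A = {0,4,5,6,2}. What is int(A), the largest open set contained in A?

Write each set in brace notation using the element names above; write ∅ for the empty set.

{0,5,6}

opens ⊆ A: ∅, {5}, {0,6}, {0,5,6}; union → int = {0,5,6}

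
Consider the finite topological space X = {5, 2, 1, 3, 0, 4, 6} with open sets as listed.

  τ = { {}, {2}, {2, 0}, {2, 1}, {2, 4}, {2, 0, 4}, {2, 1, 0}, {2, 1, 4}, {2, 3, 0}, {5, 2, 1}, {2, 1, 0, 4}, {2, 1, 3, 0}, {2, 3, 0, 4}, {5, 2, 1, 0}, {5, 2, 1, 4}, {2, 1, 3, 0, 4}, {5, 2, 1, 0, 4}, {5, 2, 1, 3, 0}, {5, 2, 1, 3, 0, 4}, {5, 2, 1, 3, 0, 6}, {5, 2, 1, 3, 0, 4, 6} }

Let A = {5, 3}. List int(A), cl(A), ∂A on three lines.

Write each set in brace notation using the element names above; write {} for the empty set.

int(A) = {}
cl(A)  = {5, 3, 6}
∂A     = {5, 3, 6}

opens ⊆ A: {}; union → int = {}
complement {2, 1, 0, 4, 6}; its interior {2, 1, 0, 4}; cl(A) = X∖{2, 1, 0, 4} = {5, 3, 6}
boundary = {5, 3, 6} ∖ {} = {5, 3, 6}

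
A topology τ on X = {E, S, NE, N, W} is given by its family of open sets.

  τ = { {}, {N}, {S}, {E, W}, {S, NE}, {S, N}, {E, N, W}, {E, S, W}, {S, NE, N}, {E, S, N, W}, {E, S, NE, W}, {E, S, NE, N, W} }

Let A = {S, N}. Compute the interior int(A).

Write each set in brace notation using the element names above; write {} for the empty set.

{S, N}

opens ⊆ A: {}, {S}, {N}, {S, N}; union → int = {S, N}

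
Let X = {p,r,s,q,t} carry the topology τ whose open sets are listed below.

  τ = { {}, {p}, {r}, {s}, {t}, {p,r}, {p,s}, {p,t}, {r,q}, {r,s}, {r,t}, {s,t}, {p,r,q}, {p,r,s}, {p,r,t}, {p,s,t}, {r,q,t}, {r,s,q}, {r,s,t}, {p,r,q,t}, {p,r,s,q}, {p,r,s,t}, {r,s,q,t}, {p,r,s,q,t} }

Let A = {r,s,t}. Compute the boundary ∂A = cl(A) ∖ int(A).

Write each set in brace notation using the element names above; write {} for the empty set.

open subsets of A: {}, {t}, {r}, {s}, {r,s}, {s,t}, {r,t}, {r,s,t}; so int(A) = {r,s,t}
closure: X∖int(X∖A) = X∖{p} = {r,s,q,t}
∂A = {r,s,q,t} minus {r,s,t} = {q}

{q}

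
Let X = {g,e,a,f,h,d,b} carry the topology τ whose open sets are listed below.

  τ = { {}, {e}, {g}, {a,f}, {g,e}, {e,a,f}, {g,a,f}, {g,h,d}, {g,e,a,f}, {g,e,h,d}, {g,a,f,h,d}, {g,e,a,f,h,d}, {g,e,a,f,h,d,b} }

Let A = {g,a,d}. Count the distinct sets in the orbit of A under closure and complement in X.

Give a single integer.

12

X∖A={e,f,h,b}, int(X∖A)={e}, hence cl(A)={g,a,f,h,d,b}
Orbit (k=closure, c=complement):
  1. A     = {g,a,d}
  2. kA    = {g,a,f,h,d,b}
  3. cA    = {e,f,h,b}
  4. ckA   = {e}
  5. kcA   = {e,a,f,h,d,b}
  6. kckA  = {e,b}
  7. ckcA  = {g}
  8. ckckA = {g,a,f,h,d}
  9. kckcA = {g,h,d,b}
  10. ckckcA = {e,a,f}
  11. kckckcA = {e,a,f,b}
  12. ckckckcA = {g,h,d}
(closed under both — stop)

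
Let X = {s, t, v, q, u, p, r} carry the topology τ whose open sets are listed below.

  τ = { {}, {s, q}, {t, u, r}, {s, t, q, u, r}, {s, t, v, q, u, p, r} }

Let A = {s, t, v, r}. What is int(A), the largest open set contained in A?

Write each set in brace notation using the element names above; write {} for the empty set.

{}

U open, U⊆A: {}. int(A) = ⋃ = {}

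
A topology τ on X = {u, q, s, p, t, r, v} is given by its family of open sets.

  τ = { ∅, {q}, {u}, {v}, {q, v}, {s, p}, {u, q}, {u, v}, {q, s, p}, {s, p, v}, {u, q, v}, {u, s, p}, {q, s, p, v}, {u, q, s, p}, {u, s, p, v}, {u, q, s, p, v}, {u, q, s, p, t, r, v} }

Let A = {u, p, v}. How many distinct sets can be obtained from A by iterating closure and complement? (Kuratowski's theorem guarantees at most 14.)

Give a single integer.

complement {q, s, t, r}; its interior {q}; cl(A) = X∖{q} = {u, s, p, t, r, v}
With k = closure, c = complement:
  1. A     = {u, p, v}
  2. kA    = {u, s, p, t, r, v}
  3. cA    = {q, s, t, r}
  4. ckA   = {q}
  5. kcA   = {q, s, p, t, r}
  6. kckA  = {q, t, r}
  7. ckcA  = {u, v}
  8. ckckA = {u, s, p, v}
  9. kckcA = {u, t, r, v}
  10. ckckcA = {q, s, p}
k, c of each give nothing new

10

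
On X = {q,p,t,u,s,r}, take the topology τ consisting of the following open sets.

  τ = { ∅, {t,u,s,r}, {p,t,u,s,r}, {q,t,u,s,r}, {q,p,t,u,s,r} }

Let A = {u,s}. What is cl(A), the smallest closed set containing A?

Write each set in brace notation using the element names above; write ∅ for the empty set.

{q,p,t,u,s,r}

cl via duality: int({q,p,t,r}) = ∅, so X∖∅ = {q,p,t,u,s,r}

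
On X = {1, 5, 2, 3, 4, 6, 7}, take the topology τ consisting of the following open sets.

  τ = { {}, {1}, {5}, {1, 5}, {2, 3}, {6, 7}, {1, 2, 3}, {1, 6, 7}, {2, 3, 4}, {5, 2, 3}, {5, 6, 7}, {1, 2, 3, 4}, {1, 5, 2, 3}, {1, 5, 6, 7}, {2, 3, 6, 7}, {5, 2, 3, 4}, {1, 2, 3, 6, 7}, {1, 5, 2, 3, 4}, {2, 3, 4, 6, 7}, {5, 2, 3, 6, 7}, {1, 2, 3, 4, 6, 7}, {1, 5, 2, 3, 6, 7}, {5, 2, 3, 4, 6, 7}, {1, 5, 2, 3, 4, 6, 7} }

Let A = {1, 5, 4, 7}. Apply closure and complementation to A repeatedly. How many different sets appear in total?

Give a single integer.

8

X∖A={2, 3, 6}, int(X∖A)={2, 3}, hence cl(A)={1, 5, 4, 6, 7}
Orbit (k=closure, c=complement):
  1. A     = {1, 5, 4, 7}
  2. kA    = {1, 5, 4, 6, 7}
  3. cA    = {2, 3, 6}
  4. ckA   = {2, 3}
  5. kcA   = {2, 3, 4, 6, 7}
  6. kckA  = {2, 3, 4}
  7. ckcA  = {1, 5}
  8. ckckA = {1, 5, 6, 7}
(closed under both — stop)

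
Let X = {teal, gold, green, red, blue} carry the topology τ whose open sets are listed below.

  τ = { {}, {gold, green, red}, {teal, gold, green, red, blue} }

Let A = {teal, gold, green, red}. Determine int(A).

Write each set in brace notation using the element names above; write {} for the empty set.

{gold, green, red}

interior: largest open inside A is {gold, green, red} (from {}, {gold, green, red})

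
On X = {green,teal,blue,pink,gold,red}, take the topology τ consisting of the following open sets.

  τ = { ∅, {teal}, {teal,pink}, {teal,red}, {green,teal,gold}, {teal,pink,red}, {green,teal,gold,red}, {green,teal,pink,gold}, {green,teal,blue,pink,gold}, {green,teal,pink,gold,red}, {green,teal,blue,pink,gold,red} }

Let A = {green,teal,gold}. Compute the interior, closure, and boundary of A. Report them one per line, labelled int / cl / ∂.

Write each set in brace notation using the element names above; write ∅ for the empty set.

int(A) = {green,teal,gold}
cl(A)  = {green,teal,blue,pink,gold,red}
∂A     = {blue,pink,red}

open subsets of A: ∅, {teal}, {green,teal,gold}; so int(A) = {green,teal,gold}
closure: X∖int(X∖A) = X∖∅ = {green,teal,blue,pink,gold,red}
∂A = {green,teal,blue,pink,gold,red} minus {green,teal,gold} = {blue,pink,red}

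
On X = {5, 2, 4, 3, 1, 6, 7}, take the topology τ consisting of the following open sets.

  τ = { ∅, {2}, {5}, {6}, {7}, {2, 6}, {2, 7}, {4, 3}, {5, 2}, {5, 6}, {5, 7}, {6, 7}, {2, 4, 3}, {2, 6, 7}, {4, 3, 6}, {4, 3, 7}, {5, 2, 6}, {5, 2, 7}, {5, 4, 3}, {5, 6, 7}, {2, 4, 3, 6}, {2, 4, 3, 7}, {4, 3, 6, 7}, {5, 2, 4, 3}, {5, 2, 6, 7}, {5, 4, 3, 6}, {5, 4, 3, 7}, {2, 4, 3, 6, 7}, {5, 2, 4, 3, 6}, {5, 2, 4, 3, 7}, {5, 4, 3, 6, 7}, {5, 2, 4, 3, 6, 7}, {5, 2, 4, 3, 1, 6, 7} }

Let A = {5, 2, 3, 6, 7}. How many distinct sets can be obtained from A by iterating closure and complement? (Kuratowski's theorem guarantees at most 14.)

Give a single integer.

8

closure: X∖int(X∖A) = X∖∅ = {5, 2, 4, 3, 1, 6, 7}
Let k=closure and c=complement:
  1. A     = {5, 2, 3, 6, 7}
  2. kA    = {5, 2, 4, 3, 1, 6, 7}
  3. cA    = {4, 1}
  4. ckA   = ∅
  5. kcA   = {4, 3, 1}
  6. ckcA  = {5, 2, 6, 7}
  7. kckcA = {5, 2, 1, 6, 7}
  8. ckckcA = {4, 3}
— saturated at 8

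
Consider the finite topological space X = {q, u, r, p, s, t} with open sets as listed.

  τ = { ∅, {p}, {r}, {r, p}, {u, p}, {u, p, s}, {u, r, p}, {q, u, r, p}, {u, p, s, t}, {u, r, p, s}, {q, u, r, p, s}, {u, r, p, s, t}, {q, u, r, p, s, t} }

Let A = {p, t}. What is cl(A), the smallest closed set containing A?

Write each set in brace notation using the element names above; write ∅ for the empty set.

closure: X∖int(X∖A) = X∖{r} = {q, u, p, s, t}

{q, u, p, s, t}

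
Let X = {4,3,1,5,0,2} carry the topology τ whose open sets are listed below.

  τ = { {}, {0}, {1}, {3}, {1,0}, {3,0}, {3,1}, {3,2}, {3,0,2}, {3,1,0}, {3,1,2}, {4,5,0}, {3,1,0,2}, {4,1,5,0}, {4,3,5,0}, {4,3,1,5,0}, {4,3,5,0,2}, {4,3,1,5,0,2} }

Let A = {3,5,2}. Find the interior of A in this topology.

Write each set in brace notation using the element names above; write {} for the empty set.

open subsets of A: {}, {3}, {3,2}; so int(A) = {3,2}

{3,2}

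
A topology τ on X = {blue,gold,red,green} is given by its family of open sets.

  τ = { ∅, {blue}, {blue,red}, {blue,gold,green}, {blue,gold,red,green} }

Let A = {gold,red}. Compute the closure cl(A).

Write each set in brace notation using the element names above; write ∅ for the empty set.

{gold,red,green}

cl via duality: int({blue,green}) = {blue}, so X∖{blue} = {gold,red,green}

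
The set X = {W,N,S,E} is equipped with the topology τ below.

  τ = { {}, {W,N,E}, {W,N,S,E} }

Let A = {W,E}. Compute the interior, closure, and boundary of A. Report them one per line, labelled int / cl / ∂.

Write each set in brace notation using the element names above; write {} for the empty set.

interior: largest open inside A is {} (from {})
cl via duality: int({N,S}) = {}, so X∖{} = {W,N,S,E}
cl∖int = {W,N,S,E}

int(A) = {}
cl(A)  = {W,N,S,E}
∂A     = {W,N,S,E}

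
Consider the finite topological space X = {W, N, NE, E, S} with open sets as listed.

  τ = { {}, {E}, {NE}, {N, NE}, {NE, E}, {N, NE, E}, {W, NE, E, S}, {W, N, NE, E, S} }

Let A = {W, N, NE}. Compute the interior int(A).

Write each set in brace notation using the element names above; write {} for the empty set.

interior: largest open inside A is {N, NE} (from {}, {NE}, {N, NE})

{N, NE}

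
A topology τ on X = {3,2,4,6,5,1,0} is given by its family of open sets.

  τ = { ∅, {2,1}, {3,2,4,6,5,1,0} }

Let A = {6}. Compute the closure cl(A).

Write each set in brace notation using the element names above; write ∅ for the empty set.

cl via duality: int({3,2,4,5,1,0}) = {2,1}, so X∖{2,1} = {3,4,6,5,0}

{3,4,6,5,0}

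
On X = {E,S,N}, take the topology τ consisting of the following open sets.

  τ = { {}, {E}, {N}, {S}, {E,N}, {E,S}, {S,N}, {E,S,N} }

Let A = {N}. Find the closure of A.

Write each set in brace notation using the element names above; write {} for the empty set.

cl via duality: int({E,S}) = {E,S}, so X∖{E,S} = {N}

{N}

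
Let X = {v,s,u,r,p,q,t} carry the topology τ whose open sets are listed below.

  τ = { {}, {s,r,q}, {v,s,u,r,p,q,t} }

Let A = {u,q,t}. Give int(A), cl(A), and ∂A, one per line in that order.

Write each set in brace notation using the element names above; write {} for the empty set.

int(A) = {}
cl(A)  = {v,s,u,r,p,q,t}
∂A     = {v,s,u,r,p,q,t}

opens ⊆ A: {}; union → int = {}
complement {v,s,r,p}; its interior {}; cl(A) = X∖{} = {v,s,u,r,p,q,t}
boundary = {v,s,u,r,p,q,t} ∖ {} = {v,s,u,r,p,q,t}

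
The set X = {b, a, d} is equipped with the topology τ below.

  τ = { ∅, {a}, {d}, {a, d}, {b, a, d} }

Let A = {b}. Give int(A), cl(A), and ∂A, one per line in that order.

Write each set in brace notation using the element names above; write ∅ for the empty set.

int(A) = ∅
cl(A)  = {b}
∂A     = {b}

interior: largest open inside A is ∅ (from ∅)
cl via duality: int({a, d}) = {a, d}, so X∖{a, d} = {b}
cl∖int = {b}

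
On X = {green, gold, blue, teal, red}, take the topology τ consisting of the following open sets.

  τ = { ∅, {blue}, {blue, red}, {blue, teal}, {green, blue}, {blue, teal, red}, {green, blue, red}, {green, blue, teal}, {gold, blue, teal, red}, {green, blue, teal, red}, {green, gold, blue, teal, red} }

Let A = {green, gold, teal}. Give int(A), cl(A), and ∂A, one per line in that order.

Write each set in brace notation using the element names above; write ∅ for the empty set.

int(A) = ∅
cl(A)  = {green, gold, teal}
∂A     = {green, gold, teal}

interior: largest open inside A is ∅ (from ∅)
cl via duality: int({blue, red}) = {blue, red}, so X∖{blue, red} = {green, gold, teal}
cl∖int = {green, gold, teal}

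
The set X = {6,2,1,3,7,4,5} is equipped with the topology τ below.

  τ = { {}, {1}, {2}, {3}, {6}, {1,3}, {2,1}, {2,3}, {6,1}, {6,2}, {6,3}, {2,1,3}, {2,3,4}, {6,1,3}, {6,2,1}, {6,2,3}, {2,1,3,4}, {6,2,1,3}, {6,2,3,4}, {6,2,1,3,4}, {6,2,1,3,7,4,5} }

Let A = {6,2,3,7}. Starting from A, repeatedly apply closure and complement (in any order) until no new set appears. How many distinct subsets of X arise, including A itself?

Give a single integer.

8

cl via duality: int({1,4,5}) = {1}, so X∖{1} = {6,2,3,7,4,5}
Write k for closure, c for complement:
  1. A     = {6,2,3,7}
  2. kA    = {6,2,3,7,4,5}
  3. cA    = {1,4,5}
  4. ckA   = {1}
  5. kcA   = {1,7,4,5}
  6. kckA  = {1,7,5}
  7. ckcA  = {6,2,3}
  8. ckckA = {6,2,3,4}
applying k or c yields no new set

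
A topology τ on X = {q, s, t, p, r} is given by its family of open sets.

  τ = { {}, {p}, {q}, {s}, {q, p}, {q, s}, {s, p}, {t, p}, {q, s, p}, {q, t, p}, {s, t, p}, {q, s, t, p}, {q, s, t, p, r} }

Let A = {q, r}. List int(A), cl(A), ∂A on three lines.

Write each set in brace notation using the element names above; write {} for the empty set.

U open, U⊆A: {}, {q}. int(A) = ⋃ = {q}
X∖A={s, t, p}, int(X∖A)={s, t, p}, hence cl(A)={q, r}
∂A: remove int from cl → {r}

int(A) = {q}
cl(A)  = {q, r}
∂A     = {r}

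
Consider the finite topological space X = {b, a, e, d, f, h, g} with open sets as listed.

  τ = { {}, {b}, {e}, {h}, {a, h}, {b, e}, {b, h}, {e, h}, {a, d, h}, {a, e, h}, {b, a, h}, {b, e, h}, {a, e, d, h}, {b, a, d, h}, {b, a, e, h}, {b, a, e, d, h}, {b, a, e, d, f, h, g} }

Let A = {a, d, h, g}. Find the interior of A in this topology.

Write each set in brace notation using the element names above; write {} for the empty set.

U open, U⊆A: {}, {h}, {a, h}, {a, d, h}. int(A) = ⋃ = {a, d, h}

{a, d, h}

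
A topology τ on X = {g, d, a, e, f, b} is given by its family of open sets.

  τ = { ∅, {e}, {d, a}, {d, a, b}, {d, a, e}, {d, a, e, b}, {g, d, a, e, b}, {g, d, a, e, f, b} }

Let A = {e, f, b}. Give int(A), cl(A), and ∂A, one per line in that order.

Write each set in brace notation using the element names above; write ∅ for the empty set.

int(A) = {e}
cl(A)  = {g, e, f, b}
∂A     = {g, f, b}

U open, U⊆A: ∅, {e}. int(A) = ⋃ = {e}
X∖A={g, d, a}, int(X∖A)={d, a}, hence cl(A)={g, e, f, b}
∂A: remove int from cl → {g, f, b}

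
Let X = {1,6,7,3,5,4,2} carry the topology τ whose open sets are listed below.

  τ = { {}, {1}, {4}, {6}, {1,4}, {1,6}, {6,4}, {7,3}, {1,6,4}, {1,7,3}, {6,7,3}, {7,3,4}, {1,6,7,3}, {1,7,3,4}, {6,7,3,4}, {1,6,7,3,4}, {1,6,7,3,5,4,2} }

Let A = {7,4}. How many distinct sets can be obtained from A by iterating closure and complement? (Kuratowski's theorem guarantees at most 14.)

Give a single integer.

10

X∖A={1,6,3,5,2}, int(X∖A)={1,6}, hence cl(A)={7,3,5,4,2}
Orbit (k=closure, c=complement):
  1. A     = {7,4}
  2. kA    = {7,3,5,4,2}
  3. cA    = {1,6,3,5,2}
  4. ckA   = {1,6}
  5. kcA   = {1,6,7,3,5,2}
  6. kckA  = {1,6,5,2}
  7. ckcA  = {4}
  8. ckckA = {7,3,4}
  9. kckcA = {5,4,2}
  10. ckckcA = {1,6,7,3}
(closed under both — stop)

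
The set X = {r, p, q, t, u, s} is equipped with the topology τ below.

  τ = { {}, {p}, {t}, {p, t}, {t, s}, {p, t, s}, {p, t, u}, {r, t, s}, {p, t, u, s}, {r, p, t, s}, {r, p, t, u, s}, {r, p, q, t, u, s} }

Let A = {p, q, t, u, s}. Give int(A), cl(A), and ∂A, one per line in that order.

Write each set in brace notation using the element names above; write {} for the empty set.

opens ⊆ A: {}, {t}, {p}, {p, t}, {t, s}, {p, t, s}, {p, t, u}, {p, t, u, s}; union → int = {p, t, u, s}
complement {r}; its interior {}; cl(A) = X∖{} = {r, p, q, t, u, s}
boundary = {r, p, q, t, u, s} ∖ {p, t, u, s} = {r, q}

int(A) = {p, t, u, s}
cl(A)  = {r, p, q, t, u, s}
∂A     = {r, q}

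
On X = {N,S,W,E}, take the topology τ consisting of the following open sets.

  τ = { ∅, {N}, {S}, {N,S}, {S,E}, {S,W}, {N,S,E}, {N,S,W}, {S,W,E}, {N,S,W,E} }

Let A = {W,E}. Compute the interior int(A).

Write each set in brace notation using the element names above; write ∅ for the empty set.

open subsets of A: ∅; so int(A) = ∅

∅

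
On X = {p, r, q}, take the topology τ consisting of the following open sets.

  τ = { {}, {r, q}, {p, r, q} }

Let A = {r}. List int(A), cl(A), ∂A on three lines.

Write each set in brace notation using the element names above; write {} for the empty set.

int(A) = {}
cl(A)  = {p, r, q}
∂A     = {p, r, q}

U open, U⊆A: {}. int(A) = ⋃ = {}
X∖A={p, q}, int(X∖A)={}, hence cl(A)={p, r, q}
∂A: remove int from cl → {p, r, q}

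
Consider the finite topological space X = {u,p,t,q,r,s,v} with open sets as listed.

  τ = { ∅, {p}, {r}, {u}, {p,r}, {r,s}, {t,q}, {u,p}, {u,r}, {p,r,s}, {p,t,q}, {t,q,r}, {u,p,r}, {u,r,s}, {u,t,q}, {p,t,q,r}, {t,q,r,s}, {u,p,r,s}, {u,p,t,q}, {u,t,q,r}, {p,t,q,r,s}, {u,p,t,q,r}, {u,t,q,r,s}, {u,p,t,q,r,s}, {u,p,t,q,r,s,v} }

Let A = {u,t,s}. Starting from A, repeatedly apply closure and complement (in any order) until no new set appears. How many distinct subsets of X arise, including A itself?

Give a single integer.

complement {p,q,r,v}; its interior {p,r}; cl(A) = X∖{p,r} = {u,t,q,s,v}
With k = closure, c = complement:
  1. A     = {u,t,s}
  2. kA    = {u,t,q,s,v}
  3. cA    = {p,q,r,v}
  4. ckA   = {p,r}
  5. kcA   = {p,t,q,r,s,v}
  6. kckA  = {p,r,s,v}
  7. ckcA  = {u}
  8. ckckA = {u,t,q}
  9. kckcA = {u,v}
  10. kckckA = {u,t,q,v}
  11. ckckcA = {p,t,q,r,s}
  12. ckckckA = {p,r,s}
k, c of each give nothing new

12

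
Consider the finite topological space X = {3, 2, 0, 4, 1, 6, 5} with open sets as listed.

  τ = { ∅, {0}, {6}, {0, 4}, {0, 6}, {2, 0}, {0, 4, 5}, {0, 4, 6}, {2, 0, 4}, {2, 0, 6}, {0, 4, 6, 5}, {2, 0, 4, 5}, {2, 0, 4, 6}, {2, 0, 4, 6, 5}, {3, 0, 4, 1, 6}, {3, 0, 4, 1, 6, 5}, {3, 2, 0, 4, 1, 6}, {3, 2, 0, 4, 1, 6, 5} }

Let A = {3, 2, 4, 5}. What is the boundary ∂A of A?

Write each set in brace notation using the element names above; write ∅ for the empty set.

{3, 2, 4, 1, 5}

open subsets of A: ∅; so int(A) = ∅
closure: X∖int(X∖A) = X∖{0, 6} = {3, 2, 4, 1, 5}
∂A = {3, 2, 4, 1, 5} minus ∅ = {3, 2, 4, 1, 5}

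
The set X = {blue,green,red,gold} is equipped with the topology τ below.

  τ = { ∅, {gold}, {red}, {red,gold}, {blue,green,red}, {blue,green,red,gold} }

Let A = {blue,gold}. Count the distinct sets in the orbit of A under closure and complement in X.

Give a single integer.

complement {green,red}; its interior {red}; cl(A) = X∖{red} = {blue,green,gold}
With k = closure, c = complement:
  1. A     = {blue,gold}
  2. kA    = {blue,green,gold}
  3. cA    = {green,red}
  4. ckA   = {red}
  5. kcA   = {blue,green,red}
  6. ckcA  = {gold}
k, c of each give nothing new

6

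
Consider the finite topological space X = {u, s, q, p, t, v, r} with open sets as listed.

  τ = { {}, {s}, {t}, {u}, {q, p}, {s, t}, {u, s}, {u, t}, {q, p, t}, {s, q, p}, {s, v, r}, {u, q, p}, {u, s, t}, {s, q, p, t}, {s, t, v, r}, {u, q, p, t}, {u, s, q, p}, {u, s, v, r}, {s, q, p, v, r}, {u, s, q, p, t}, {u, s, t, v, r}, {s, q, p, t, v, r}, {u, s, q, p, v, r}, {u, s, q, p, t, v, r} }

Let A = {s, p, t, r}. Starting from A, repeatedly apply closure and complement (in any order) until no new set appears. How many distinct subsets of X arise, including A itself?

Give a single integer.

cl via duality: int({u, q, v}) = {u}, so X∖{u} = {s, q, p, t, v, r}
Write k for closure, c for complement:
  1. A     = {s, p, t, r}
  2. kA    = {s, q, p, t, v, r}
  3. cA    = {u, q, v}
  4. ckA   = {u}
  5. kcA   = {u, q, p, v, r}
  6. ckcA  = {s, t}
  7. kckcA = {s, t, v, r}
  8. ckckcA = {u, q, p}
applying k or c yields no new set

8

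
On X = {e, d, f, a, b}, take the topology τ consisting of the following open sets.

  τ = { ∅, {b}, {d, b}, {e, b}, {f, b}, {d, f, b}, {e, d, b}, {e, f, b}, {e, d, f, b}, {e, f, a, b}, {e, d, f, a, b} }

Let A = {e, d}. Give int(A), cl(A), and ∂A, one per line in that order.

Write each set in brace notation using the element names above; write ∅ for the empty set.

int(A) = ∅
cl(A)  = {e, d, a}
∂A     = {e, d, a}

open subsets of A: ∅; so int(A) = ∅
closure: X∖int(X∖A) = X∖{f, b} = {e, d, a}
∂A = {e, d, a} minus ∅ = {e, d, a}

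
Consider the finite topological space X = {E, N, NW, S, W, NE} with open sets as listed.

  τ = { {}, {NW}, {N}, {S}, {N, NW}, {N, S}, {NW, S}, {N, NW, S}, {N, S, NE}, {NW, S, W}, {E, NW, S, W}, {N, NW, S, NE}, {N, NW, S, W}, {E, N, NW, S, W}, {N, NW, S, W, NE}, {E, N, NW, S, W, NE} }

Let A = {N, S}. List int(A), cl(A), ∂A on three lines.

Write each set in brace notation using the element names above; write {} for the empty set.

interior: largest open inside A is {N, S} (from {}, {N}, {S}, {N, S})
cl via duality: int({E, NW, W, NE}) = {NW}, so X∖{NW} = {E, N, S, W, NE}
cl∖int = {E, W, NE}

int(A) = {N, S}
cl(A)  = {E, N, S, W, NE}
∂A     = {E, W, NE}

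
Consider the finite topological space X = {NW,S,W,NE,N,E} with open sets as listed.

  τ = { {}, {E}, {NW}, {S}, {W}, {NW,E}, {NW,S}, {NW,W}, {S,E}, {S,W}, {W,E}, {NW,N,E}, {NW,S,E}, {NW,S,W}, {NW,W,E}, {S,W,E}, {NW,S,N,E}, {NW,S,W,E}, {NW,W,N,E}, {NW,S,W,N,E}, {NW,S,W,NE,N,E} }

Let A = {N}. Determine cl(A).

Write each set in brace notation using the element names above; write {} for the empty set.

{NE,N}

X∖A={NW,S,W,NE,E}, int(X∖A)={NW,S,W,E}, hence cl(A)={NE,N}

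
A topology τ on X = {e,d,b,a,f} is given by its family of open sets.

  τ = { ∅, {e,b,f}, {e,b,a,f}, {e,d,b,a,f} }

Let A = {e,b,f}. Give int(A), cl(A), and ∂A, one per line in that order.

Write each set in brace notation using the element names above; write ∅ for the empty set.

interior: largest open inside A is {e,b,f} (from ∅, {e,b,f})
cl via duality: int({d,a}) = ∅, so X∖∅ = {e,d,b,a,f}
cl∖int = {d,a}

int(A) = {e,b,f}
cl(A)  = {e,d,b,a,f}
∂A     = {d,a}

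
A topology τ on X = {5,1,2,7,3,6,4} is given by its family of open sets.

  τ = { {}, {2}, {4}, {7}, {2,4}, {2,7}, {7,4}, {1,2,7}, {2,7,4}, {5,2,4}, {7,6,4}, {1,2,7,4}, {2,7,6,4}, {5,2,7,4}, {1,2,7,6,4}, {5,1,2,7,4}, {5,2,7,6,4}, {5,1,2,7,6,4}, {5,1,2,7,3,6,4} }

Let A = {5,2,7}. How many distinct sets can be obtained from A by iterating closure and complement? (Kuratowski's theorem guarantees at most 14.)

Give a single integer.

8

cl via duality: int({1,3,6,4}) = {4}, so X∖{4} = {5,1,2,7,3,6}
Write k for closure, c for complement:
  1. A     = {5,2,7}
  2. kA    = {5,1,2,7,3,6}
  3. cA    = {1,3,6,4}
  4. ckA   = {4}
  5. kcA   = {5,1,3,6,4}
  6. kckA  = {5,3,6,4}
  7. ckcA  = {2,7}
  8. ckckA = {1,2,7}
applying k or c yields no new set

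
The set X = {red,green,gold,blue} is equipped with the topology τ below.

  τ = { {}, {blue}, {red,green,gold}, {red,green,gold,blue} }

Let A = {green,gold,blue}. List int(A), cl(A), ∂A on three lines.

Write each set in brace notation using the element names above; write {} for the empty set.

int(A) = {blue}
cl(A)  = {red,green,gold,blue}
∂A     = {red,green,gold}

interior: largest open inside A is {blue} (from {}, {blue})
cl via duality: int({red}) = {}, so X∖{} = {red,green,gold,blue}
cl∖int = {red,green,gold}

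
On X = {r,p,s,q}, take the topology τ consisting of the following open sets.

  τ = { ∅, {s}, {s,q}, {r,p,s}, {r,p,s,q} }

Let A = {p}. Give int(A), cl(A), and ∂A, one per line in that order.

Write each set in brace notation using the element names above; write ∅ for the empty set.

open subsets of A: ∅; so int(A) = ∅
closure: X∖int(X∖A) = X∖{s,q} = {r,p}
∂A = {r,p} minus ∅ = {r,p}

int(A) = ∅
cl(A)  = {r,p}
∂A     = {r,p}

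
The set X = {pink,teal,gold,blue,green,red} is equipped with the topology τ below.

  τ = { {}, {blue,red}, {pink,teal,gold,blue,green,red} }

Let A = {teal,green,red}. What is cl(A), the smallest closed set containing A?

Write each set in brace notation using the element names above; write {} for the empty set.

X∖A={pink,gold,blue}, int(X∖A)={}, hence cl(A)={pink,teal,gold,blue,green,red}

{pink,teal,gold,blue,green,red}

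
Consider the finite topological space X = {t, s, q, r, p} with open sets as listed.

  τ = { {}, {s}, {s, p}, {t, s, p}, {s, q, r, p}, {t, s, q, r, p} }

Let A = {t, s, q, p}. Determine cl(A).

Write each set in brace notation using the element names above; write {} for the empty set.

cl via duality: int({r}) = {}, so X∖{} = {t, s, q, r, p}

{t, s, q, r, p}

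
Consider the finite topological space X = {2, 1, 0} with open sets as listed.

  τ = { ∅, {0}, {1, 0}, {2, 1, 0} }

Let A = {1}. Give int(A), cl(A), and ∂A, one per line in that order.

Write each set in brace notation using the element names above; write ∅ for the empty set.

int(A) = ∅
cl(A)  = {2, 1}
∂A     = {2, 1}

opens ⊆ A: ∅; union → int = ∅
complement {2, 0}; its interior {0}; cl(A) = X∖{0} = {2, 1}
boundary = {2, 1} ∖ ∅ = {2, 1}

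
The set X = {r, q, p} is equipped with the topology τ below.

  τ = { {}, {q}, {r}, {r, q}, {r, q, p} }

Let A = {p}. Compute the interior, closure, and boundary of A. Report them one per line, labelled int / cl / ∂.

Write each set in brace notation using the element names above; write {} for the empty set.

int(A) = {}
cl(A)  = {p}
∂A     = {p}

opens ⊆ A: {}; union → int = {}
complement {r, q}; its interior {r, q}; cl(A) = X∖{r, q} = {p}
boundary = {p} ∖ {} = {p}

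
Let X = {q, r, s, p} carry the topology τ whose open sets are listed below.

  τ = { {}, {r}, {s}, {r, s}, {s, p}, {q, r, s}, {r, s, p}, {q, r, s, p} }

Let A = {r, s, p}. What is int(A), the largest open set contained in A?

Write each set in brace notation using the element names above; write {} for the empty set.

U open, U⊆A: {}, {r}, {s}, {s, p}, {r, s}, {r, s, p}. int(A) = ⋃ = {r, s, p}

{r, s, p}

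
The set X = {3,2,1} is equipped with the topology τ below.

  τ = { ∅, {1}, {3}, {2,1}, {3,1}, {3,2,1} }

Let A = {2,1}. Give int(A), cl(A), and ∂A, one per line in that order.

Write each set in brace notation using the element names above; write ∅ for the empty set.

int(A) = {2,1}
cl(A)  = {2,1}
∂A     = ∅

U open, U⊆A: ∅, {1}, {2,1}. int(A) = ⋃ = {2,1}
X∖A={3}, int(X∖A)={3}, hence cl(A)={2,1}
∂A: remove int from cl → ∅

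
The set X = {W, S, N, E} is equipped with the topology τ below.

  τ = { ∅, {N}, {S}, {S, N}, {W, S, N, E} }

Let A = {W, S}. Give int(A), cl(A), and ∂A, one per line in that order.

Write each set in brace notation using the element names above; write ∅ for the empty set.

U open, U⊆A: ∅, {S}. int(A) = ⋃ = {S}
X∖A={N, E}, int(X∖A)={N}, hence cl(A)={W, S, E}
∂A: remove int from cl → {W, E}

int(A) = {S}
cl(A)  = {W, S, E}
∂A     = {W, E}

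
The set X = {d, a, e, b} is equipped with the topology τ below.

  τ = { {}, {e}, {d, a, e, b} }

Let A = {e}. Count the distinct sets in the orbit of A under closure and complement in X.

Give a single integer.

X∖A={d, a, b}, int(X∖A)={}, hence cl(A)={d, a, e, b}
Orbit (k=closure, c=complement):
  1. A     = {e}
  2. kA    = {d, a, e, b}
  3. cA    = {d, a, b}
  4. ckA   = {}
(closed under both — stop)

4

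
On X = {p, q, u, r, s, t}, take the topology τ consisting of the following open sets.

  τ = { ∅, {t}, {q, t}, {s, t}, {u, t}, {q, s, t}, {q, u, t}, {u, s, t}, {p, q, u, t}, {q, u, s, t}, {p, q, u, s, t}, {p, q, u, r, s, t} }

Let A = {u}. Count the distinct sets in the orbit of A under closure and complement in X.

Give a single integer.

6

closure: X∖int(X∖A) = X∖{q, s, t} = {p, u, r}
Let k=closure and c=complement:
  1. A     = {u}
  2. kA    = {p, u, r}
  3. cA    = {p, q, r, s, t}
  4. ckA   = {q, s, t}
  5. kcA   = {p, q, u, r, s, t}
  6. ckcA  = ∅
— saturated at 6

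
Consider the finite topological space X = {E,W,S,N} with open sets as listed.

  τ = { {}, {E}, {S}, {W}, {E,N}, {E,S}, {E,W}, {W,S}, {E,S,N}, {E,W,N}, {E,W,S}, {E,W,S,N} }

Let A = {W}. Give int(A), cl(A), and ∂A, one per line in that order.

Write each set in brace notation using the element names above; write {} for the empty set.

open subsets of A: {}, {W}; so int(A) = {W}
closure: X∖int(X∖A) = X∖{E,S,N} = {W}
∂A = {W} minus {W} = {}

int(A) = {W}
cl(A)  = {W}
∂A     = {}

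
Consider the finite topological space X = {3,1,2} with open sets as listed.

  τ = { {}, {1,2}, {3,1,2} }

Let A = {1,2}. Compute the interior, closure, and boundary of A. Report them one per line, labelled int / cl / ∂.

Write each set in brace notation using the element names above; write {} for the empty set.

int(A) = {1,2}
cl(A)  = {3,1,2}
∂A     = {3}

interior: largest open inside A is {1,2} (from {}, {1,2})
cl via duality: int({3}) = {}, so X∖{} = {3,1,2}
cl∖int = {3}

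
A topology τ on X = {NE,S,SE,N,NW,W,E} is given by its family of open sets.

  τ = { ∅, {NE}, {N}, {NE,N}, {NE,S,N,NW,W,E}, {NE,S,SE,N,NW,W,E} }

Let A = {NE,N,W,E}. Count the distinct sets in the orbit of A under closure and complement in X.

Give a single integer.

closure: X∖int(X∖A) = X∖∅ = {NE,S,SE,N,NW,W,E}
Let k=closure and c=complement:
  1. A     = {NE,N,W,E}
  2. kA    = {NE,S,SE,N,NW,W,E}
  3. cA    = {S,SE,NW}
  4. ckA   = ∅
  5. kcA   = {S,SE,NW,W,E}
  6. ckcA  = {NE,N}
— saturated at 6

6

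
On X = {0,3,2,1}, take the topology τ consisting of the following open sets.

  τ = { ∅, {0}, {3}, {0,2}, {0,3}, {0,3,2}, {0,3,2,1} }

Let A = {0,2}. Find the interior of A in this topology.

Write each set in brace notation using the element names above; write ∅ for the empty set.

{0,2}

opens ⊆ A: ∅, {0}, {0,2}; union → int = {0,2}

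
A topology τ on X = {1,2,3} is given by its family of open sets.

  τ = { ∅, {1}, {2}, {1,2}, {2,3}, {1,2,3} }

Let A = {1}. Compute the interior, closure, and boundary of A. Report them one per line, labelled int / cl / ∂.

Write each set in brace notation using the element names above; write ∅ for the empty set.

interior: largest open inside A is {1} (from ∅, {1})
cl via duality: int({2,3}) = {2,3}, so X∖{2,3} = {1}
cl∖int = ∅

int(A) = {1}
cl(A)  = {1}
∂A     = ∅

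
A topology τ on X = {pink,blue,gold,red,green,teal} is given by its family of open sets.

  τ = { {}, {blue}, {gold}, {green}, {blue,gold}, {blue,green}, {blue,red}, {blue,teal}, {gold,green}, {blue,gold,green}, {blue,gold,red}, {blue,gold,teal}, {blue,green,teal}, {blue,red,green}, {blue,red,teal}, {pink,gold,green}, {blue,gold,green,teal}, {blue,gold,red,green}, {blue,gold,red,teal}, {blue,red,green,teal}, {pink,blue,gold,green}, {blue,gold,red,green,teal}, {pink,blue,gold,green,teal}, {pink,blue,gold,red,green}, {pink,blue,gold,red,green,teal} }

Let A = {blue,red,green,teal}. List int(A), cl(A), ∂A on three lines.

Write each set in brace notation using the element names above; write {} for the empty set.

int(A) = {blue,red,green,teal}
cl(A)  = {pink,blue,red,green,teal}
∂A     = {pink}

open subsets of A: {}, {green}, {blue}, {blue,red}, {blue,teal}, {blue,green}, {blue,red,teal}, {blue,red,green}, {blue,green,teal}, {blue,red,green,teal}; so int(A) = {blue,red,green,teal}
closure: X∖int(X∖A) = X∖{gold} = {pink,blue,red,green,teal}
∂A = {pink,blue,red,green,teal} minus {blue,red,green,teal} = {pink}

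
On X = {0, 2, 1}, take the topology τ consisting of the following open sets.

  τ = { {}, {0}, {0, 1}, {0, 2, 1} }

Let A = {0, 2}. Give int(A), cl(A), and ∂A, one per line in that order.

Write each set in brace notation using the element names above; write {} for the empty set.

int(A) = {0}
cl(A)  = {0, 2, 1}
∂A     = {2, 1}

U open, U⊆A: {}, {0}. int(A) = ⋃ = {0}
X∖A={1}, int(X∖A)={}, hence cl(A)={0, 2, 1}
∂A: remove int from cl → {2, 1}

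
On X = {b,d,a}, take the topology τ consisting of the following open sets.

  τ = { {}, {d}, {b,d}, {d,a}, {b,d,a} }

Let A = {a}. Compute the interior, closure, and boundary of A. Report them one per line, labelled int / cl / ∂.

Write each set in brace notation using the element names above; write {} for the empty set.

int(A) = {}
cl(A)  = {a}
∂A     = {a}

open subsets of A: {}; so int(A) = {}
closure: X∖int(X∖A) = X∖{b,d} = {a}
∂A = {a} minus {} = {a}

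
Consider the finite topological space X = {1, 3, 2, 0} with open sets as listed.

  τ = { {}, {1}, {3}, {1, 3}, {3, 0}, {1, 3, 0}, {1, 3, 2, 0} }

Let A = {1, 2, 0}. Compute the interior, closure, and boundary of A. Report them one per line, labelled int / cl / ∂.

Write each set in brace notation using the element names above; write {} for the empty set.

interior: largest open inside A is {1} (from {}, {1})
cl via duality: int({3}) = {3}, so X∖{3} = {1, 2, 0}
cl∖int = {2, 0}

int(A) = {1}
cl(A)  = {1, 2, 0}
∂A     = {2, 0}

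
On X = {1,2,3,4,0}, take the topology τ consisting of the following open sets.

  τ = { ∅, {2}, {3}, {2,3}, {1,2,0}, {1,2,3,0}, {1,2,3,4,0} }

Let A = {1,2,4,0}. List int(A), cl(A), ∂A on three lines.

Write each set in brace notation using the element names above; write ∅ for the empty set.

interior: largest open inside A is {1,2,0} (from ∅, {2}, {1,2,0})
cl via duality: int({3}) = {3}, so X∖{3} = {1,2,4,0}
cl∖int = {4}

int(A) = {1,2,0}
cl(A)  = {1,2,4,0}
∂A     = {4}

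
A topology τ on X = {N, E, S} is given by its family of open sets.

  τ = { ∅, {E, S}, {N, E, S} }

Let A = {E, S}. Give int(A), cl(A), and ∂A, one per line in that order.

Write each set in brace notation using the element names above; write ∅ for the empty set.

U open, U⊆A: ∅, {E, S}. int(A) = ⋃ = {E, S}
X∖A={N}, int(X∖A)=∅, hence cl(A)={N, E, S}
∂A: remove int from cl → {N}

int(A) = {E, S}
cl(A)  = {N, E, S}
∂A     = {N}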